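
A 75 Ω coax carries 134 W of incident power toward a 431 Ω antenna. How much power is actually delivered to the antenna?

Γ = (431 − 75)/(431 + 75) = 0.704
|Γ|² = 0.495
P_refl = |Γ|²·P_inc = 66.3 W, P_del = (1 − |Γ|²)·P_inc = 67.7 W

P_delivered ≈ 67.7 W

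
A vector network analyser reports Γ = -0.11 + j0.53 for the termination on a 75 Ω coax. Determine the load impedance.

Z_L ≈ 35 + j52.5 Ω

Z_L = Z_0·(1 + Γ)/(1 − Γ) = 75·(0.89 + j0.53)/(1.11 − j0.53)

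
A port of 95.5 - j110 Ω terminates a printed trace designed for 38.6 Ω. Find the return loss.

Γ = (56.9 − j110)/(134.1 − j110), |Γ| = 0.714
RL = −20·log₁₀|Γ| = −20·log₁₀(0.714)

RL ≈ 2.93 dB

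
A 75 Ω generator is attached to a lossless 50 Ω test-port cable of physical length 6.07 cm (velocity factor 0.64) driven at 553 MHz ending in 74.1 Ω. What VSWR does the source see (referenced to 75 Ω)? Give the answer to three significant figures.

VSWR ≈ 2.04

λ = v/f = 0.64·c / 553 MHz = 0.347 m
βl = 2π·l/λ = 2π × 0.175 = 62.9°
tan(βl) = 1.96
Z_in = Z_0·(Z_L + jZ_0·tanβl)/(Z_0 + jZ_L·tanβl) = 38 − j12.4 Ω
Γ_s = (Z_in − Z_s)/(Z_in + Z_s) = (-37 − j12.4)/(113 − j12.4), |Γ_s| = 0.343
VSWR = (1 + |Γ_s|)/(1 − |Γ_s|)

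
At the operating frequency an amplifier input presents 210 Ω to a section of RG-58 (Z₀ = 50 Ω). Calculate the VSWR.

VSWR ≈ 4.2

Γ = (210 − 50)/(210 + 50) = 0.615
VSWR = (1 + 0.615)/(1 − 0.615)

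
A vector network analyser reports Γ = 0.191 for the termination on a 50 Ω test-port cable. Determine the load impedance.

Z_L = Z_0·(1 + Γ)/(1 − Γ) = 50·(1.19)/(0.809)

Z_L ≈ 73.6 Ω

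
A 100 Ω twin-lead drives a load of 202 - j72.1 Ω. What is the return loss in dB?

RL ≈ 7.91 dB

Γ = (102 − j72.1)/(302 − j72.1), |Γ| = 0.402
RL = −20·log₁₀|Γ| = −20·log₁₀(0.402)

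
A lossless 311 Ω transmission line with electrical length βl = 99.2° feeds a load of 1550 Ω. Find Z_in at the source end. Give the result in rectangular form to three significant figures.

Z_in ≈ 64 + j48.3 Ω

tan(βl) = tan(99.2°) = -6.17
Z_in = Z_0·(Z_L + jZ_0·tanβl)/(Z_0 + jZ_L·tanβl)
     = 311·(1550 − j1920)/(311 − j9570)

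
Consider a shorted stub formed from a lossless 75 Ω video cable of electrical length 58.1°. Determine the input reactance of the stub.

tan(βl) = 1.61
For a shorted stub, Z_in = jZ_0·tan(βl)

X_in ≈ 120 Ω (inductive)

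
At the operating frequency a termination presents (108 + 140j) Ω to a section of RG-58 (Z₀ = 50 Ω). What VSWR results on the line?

VSWR ≈ 6.09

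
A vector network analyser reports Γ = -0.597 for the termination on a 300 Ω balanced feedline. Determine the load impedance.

Z_L ≈ 75.7 Ω

Z_L = Z_0·(1 + Γ)/(1 − Γ) = 300·(0.403)/(1.6)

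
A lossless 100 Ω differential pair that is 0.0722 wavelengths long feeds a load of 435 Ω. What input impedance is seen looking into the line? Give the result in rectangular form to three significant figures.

βl = 2π × 0.0722 = 26°
tan(βl) = tan(26°) = 0.488
Z_in = Z_0·(Z_L + jZ_0·tanβl)/(Z_0 + jZ_L·tanβl)
     = 100·(435 + j48.8)/(100 + j212)

Z_in ≈ 97.9 − j159 Ω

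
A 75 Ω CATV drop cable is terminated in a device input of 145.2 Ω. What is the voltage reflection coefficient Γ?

Γ = 0.319

Γ = (Z_L − Z_0)/(Z_L + Z_0) = (145.2 − 75)/(145.2 + 75) = 70.2/220.2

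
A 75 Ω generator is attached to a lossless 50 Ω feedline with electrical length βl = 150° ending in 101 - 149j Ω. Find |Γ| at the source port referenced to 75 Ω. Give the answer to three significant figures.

tan(βl) = -0.577
Z_in = Z_0·(Z_L + jZ_0·tanβl)/(Z_0 + jZ_L·tanβl) = 71.7 + j131 Ω
Γ_s = (Z_in − Z_s)/(Z_in + Z_s) = (-3.34 + j131)/(147 + j131), |Γ_s| = 0.666

|Γ| ≈ 0.666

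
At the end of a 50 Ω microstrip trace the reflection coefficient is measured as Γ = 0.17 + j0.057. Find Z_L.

Z_L ≈ 69.9 + j8.24 Ω

Z_L = Z_0·(1 + Γ)/(1 − Γ) = 50·(1.17 + j0.057)/(0.83 − j0.057)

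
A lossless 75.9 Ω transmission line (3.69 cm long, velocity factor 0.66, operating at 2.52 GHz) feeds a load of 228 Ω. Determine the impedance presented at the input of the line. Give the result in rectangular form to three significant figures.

λ = v/f = 0.66·c / 2.52 GHz = 0.0786 m
βl = 2π·l/λ = 2π × 0.47 = 169°
tan(βl) = tan(169°) = -0.193
Z_in = Z_0·(Z_L + jZ_0·tanβl)/(Z_0 + jZ_L·tanβl)
     = 75.9·(228 − j14.7)/(75.9 − j44)

Z_in ≈ 177 + j88 Ω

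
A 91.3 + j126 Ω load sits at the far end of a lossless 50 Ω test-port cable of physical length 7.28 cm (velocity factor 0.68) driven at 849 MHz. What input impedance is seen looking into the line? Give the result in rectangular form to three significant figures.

Z_in ≈ 8.85 + j3.39 Ω

λ = v/f = 0.68·c / 849 MHz = 0.24 m
βl = 2π·l/λ = 2π × 0.303 = 109°
tan(βl) = tan(109°) = -2.89
Z_in = Z_0·(Z_L + jZ_0·tanβl)/(Z_0 + jZ_L·tanβl)
     = 50·(91.3 − j18.6)/(414 − j264)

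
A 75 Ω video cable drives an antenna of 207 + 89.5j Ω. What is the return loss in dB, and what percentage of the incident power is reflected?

Γ = (132 + j89.5)/(282 + j89.5), |Γ| = 0.539
RL = −20·log₁₀(0.539) = 5.37 dB
P_refl/P_inc = |Γ|² = 0.291

RL ≈ 5.37 dB; 29.1% of incident power reflected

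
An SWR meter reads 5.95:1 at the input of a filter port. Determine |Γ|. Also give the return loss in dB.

|Γ| ≈ 0.712; return loss ≈ 2.95 dB

|Γ| = (S − 1)/(S + 1) = (5.95 − 1)/(5.95 + 1) = 4.95/6.95
RL = −20·log₁₀|Γ| = −20·log₁₀(0.712)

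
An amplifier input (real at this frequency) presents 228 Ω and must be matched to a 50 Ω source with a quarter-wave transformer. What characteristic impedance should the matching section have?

Z_qwt = √(Z_0·R_L) = √(50 × 228) = √11400

Z_qwt ≈ 107 Ω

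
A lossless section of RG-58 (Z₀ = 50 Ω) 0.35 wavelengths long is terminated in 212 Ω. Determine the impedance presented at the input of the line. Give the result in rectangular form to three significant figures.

βl = 2π × 0.35 = 126°
tan(βl) = tan(126°) = -1.38
Z_in = Z_0·(Z_L + jZ_0·tanβl)/(Z_0 + jZ_L·tanβl)
     = 50·(212 − j68.8)/(50 − j292)

Z_in ≈ 17.5 + j33.3 Ω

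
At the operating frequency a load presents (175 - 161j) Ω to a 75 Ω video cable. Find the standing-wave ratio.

Γ = (Z_L − Z_0)/(Z_L + Z_0) = (100 − j161)/(250 − j161)
|Γ| = 190/297 = 0.637
VSWR = (1 + |Γ|)/(1 − |Γ|) = 1.64/0.363

VSWR ≈ 4.52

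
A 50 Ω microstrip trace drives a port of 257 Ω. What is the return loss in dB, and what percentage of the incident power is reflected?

Γ = (257 − 50)/(257 + 50) = 0.674
RL = −20·log₁₀(0.674) = 3.42 dB
P_refl/P_inc = |Γ|² = 0.455

RL ≈ 3.42 dB; 45.5% of incident power reflected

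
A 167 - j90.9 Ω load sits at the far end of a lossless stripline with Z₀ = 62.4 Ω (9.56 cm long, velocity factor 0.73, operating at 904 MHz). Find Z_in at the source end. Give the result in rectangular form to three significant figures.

λ = v/f = 0.73·c / 904 MHz = 0.242 m
βl = 2π·l/λ = 2π × 0.395 = 142°
tan(βl) = tan(142°) = -0.779
Z_in = Z_0·(Z_L + jZ_0·tanβl)/(Z_0 + jZ_L·tanβl)
     = 62.4·(167 − j140)/(-8.45 − j130)

Z_in ≈ 61.4 + j84 Ω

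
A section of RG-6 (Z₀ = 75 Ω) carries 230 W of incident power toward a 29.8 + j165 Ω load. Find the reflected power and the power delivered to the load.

P_reflected ≈ 176 W; P_delivered ≈ 53.8 W

|Γ| = |(-45.2 + j165)/(104.8 + j165)| = 0.875
|Γ|² = 0.766
P_refl = |Γ|²·P_inc = 176 W, P_del = (1 − |Γ|²)·P_inc = 53.8 W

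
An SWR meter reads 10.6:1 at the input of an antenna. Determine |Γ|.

|Γ| ≈ 0.828

|Γ| = (S − 1)/(S + 1) = (10.6 − 1)/(10.6 + 1) = 9.6/11.6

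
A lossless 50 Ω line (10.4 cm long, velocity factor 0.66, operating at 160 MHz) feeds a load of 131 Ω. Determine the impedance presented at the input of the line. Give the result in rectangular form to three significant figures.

Z_in ≈ 52.6 − j51.3 Ω

λ = v/f = 0.66·c / 160 MHz = 1.24 m
βl = 2π·l/λ = 2π × 0.084 = 30.3°
tan(βl) = tan(30.3°) = 0.583
Z_in = Z_0·(Z_L + jZ_0·tanβl)/(Z_0 + jZ_L·tanβl)
     = 50·(131 + j29.2)/(50 + j76.4)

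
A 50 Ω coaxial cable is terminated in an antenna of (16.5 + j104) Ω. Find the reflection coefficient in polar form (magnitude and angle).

Γ ≈ 0.885 ∠ 50.5°

Γ = (Z_L − Z_0)/(Z_L + Z_0) = (-33.5 + j104)/(66.5 + j104)
|Γ| = 109/123 = 0.885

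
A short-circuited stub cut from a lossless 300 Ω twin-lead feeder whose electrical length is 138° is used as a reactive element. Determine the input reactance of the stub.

tan(βl) = -0.9
For a short-circuited stub, Z_in = jZ_0·tan(βl)

X_in ≈ -270 Ω (capacitive)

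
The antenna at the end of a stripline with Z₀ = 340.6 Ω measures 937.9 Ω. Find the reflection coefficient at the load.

Γ = (Z_L − Z_0)/(Z_L + Z_0) = (937.9 − 340.6)/(937.9 + 340.6) = 597.3/1278

Γ = 0.467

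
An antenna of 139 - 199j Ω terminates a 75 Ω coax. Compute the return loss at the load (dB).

Γ = (64 − j199)/(214 − j199), |Γ| = 0.715
RL = −20·log₁₀|Γ| = −20·log₁₀(0.715)

RL ≈ 2.91 dB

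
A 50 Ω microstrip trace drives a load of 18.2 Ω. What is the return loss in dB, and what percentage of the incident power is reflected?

Γ = (18.2 − 50)/(18.2 + 50) = -0.466
RL = −20·log₁₀(0.466) = 6.63 dB
P_refl/P_inc = |Γ|² = 0.217

RL ≈ 6.63 dB; 21.7% of incident power reflected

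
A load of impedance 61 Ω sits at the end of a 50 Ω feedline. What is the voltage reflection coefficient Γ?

Γ = (Z_L − Z_0)/(Z_L + Z_0) = (61 − 50)/(61 + 50) = 11/111

Γ = 0.0991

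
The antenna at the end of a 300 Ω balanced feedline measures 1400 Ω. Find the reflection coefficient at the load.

Γ = 0.647

Γ = (Z_L − Z_0)/(Z_L + Z_0) = (1400 − 300)/(1400 + 300) = 1100/1700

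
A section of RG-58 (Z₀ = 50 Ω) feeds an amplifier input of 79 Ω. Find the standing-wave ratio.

Γ = (79 − 50)/(79 + 50) = 0.225
VSWR = (1 + 0.225)/(1 − 0.225)

VSWR ≈ 1.58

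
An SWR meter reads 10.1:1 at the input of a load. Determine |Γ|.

|Γ| = (S − 1)/(S + 1) = (10.1 − 1)/(10.1 + 1) = 9.1/11.1

|Γ| ≈ 0.82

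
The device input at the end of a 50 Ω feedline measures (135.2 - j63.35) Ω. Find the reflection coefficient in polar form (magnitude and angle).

Γ ≈ 0.542 ∠ -17.7°

Γ = (Z_L − Z_0)/(Z_L + Z_0) = (85.2 − j63.35)/(185.2 − j63.35)
|Γ| = 106/196 = 0.542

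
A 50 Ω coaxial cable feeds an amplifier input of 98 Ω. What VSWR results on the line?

VSWR ≈ 1.96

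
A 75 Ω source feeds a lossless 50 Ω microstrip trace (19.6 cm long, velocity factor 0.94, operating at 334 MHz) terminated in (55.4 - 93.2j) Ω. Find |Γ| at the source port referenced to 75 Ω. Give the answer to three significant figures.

λ = v/f = 0.94·c / 334 MHz = 0.844 m
βl = 2π·l/λ = 2π × 0.232 = 83.6°
tan(βl) = 8.87
Z_in = Z_0·(Z_L + jZ_0·tanβl)/(Z_0 + jZ_L·tanβl) = 10.9 + j13.9 Ω
Γ_s = (Z_in − Z_s)/(Z_in + Z_s) = (-64.1 + j13.9)/(85.9 + j13.9), |Γ_s| = 0.753

|Γ| ≈ 0.753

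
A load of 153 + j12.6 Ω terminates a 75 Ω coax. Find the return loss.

Γ = (78 + j12.6)/(228 + j12.6), |Γ| = 0.346
RL = −20·log₁₀|Γ| = −20·log₁₀(0.346)

RL ≈ 9.22 dB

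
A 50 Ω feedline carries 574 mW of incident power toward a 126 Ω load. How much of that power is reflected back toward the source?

P_reflected ≈ 107 mW

Γ = (126 − 50)/(126 + 50) = 0.432
|Γ|² = 0.186
P_refl = |Γ|²·P_inc = 107 mW, P_del = (1 − |Γ|²)·P_inc = 467 mW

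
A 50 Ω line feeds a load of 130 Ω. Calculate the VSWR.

VSWR ≈ 2.6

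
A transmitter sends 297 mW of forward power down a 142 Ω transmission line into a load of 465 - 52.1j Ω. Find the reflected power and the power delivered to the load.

|Γ| = |(323 − j52.1)/(607 − j52.1)| = 0.537
|Γ|² = 0.288
P_refl = |Γ|²·P_inc = 85.7 mW, P_del = (1 − |Γ|²)·P_inc = 211 mW

P_reflected ≈ 85.7 mW; P_delivered ≈ 211 mW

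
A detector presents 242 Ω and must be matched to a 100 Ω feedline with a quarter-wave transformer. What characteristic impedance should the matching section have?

Z_qwt = √(Z_0·R_L) = √(100 × 242) = √24200

Z_qwt ≈ 156 Ω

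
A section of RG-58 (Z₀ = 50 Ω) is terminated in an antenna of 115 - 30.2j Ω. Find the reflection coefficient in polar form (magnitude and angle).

Γ = (Z_L − Z_0)/(Z_L + Z_0) = (65 − j30.2)/(165 − j30.2)
|Γ| = 71.7/168 = 0.427

Γ ≈ 0.427 ∠ -14.5°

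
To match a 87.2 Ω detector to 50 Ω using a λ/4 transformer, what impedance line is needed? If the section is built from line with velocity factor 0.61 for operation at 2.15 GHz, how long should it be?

Z_qwt ≈ 66 Ω; length ≈ 2.13 cm

Z_qwt = √(Z_0·R_L) = √(50 × 87.2) = √4360
λ = 0.61·c/f = 0.0851 m, so l = λ/4 = 0.0213 m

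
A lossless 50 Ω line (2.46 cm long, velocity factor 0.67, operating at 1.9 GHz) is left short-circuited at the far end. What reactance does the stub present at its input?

X_in ≈ 454 Ω (inductive)

λ = v/f = 0.67·c / 1.9 GHz = 0.106 m
βl = 2π·l/λ = 2π × 0.233 = 83.7°
tan(βl) = 9.08
For a short-circuited stub, Z_in = jZ_0·tan(βl)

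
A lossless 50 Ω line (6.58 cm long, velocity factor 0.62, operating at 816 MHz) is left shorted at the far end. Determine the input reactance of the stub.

λ = v/f = 0.62·c / 816 MHz = 0.228 m
βl = 2π·l/λ = 2π × 0.289 = 104°
tan(βl) = -4.03
For a shorted stub, Z_in = jZ_0·tan(βl)

X_in ≈ -202 Ω (capacitive)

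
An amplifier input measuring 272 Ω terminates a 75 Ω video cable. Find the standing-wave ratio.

VSWR ≈ 3.63

Γ = (272 − 75)/(272 + 75) = 0.568
VSWR = (1 + 0.568)/(1 − 0.568)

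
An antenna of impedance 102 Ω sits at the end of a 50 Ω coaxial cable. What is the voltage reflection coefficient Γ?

Γ = 0.342

Γ = (Z_L − Z_0)/(Z_L + Z_0) = (102 − 50)/(102 + 50) = 52/152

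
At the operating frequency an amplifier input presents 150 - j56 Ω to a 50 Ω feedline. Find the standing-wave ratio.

VSWR ≈ 3.46

Γ = (Z_L − Z_0)/(Z_L + Z_0) = (100 − j56)/(200 − j56)
|Γ| = 115/208 = 0.552
VSWR = (1 + |Γ|)/(1 − |Γ|) = 1.55/0.448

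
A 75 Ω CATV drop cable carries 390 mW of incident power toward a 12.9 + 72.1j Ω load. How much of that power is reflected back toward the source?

|Γ| = |(-62.1 + j72.1)/(87.9 + j72.1)| = 0.837
|Γ|² = 0.701
P_refl = |Γ|²·P_inc = 273 mW, P_del = (1 − |Γ|²)·P_inc = 117 mW

P_reflected ≈ 273 mW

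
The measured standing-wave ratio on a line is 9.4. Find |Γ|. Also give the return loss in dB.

|Γ| ≈ 0.808; return loss ≈ 1.86 dB

|Γ| = (S − 1)/(S + 1) = (9.4 − 1)/(9.4 + 1) = 8.4/10.4
RL = −20·log₁₀|Γ| = −20·log₁₀(0.808)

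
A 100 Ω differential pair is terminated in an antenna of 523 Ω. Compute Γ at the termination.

Γ = 0.679

Γ = (Z_L − Z_0)/(Z_L + Z_0) = (523 − 100)/(523 + 100) = 423/623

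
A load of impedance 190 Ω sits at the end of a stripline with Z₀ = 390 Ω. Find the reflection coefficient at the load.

Γ = -0.345

Γ = (Z_L − Z_0)/(Z_L + Z_0) = (190 − 390)/(190 + 390) = -200/580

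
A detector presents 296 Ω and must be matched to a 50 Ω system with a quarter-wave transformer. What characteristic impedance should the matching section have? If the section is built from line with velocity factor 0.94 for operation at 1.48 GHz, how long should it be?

Z_qwt = √(Z_0·R_L) = √(50 × 296) = √14800
λ = 0.94·c/f = 0.191 m, so l = λ/4 = 0.0476 m

Z_qwt ≈ 122 Ω; length ≈ 4.76 cm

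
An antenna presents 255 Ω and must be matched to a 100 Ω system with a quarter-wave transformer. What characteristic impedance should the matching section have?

Z_qwt = √(Z_0·R_L) = √(100 × 255) = √25500

Z_qwt ≈ 160 Ω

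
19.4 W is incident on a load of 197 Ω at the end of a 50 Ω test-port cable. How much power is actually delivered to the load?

P_delivered ≈ 12.5 W

Γ = (197 − 50)/(197 + 50) = 0.595
|Γ|² = 0.354
P_refl = |Γ|²·P_inc = 6.87 W, P_del = (1 − |Γ|²)·P_inc = 12.5 W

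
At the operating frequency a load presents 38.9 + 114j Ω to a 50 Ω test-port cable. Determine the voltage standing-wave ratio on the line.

Γ = (Z_L − Z_0)/(Z_L + Z_0) = (-11.1 + j114)/(88.9 + j114)
|Γ| = 115/145 = 0.792
VSWR = (1 + |Γ|)/(1 − |Γ|) = 1.79/0.208

VSWR ≈ 8.63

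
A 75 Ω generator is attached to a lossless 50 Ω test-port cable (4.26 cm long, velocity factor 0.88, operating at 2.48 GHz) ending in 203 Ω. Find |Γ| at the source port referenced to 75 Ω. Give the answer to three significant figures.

|Γ| ≈ 0.593

λ = v/f = 0.88·c / 2.48 GHz = 0.106 m
βl = 2π·l/λ = 2π × 0.4 = 144°
tan(βl) = -0.725
Z_in = Z_0·(Z_L + jZ_0·tanβl)/(Z_0 + jZ_L·tanβl) = 32.1 + j58.1 Ω
Γ_s = (Z_in − Z_s)/(Z_in + Z_s) = (-42.9 + j58.1)/(107 + j58.1), |Γ_s| = 0.593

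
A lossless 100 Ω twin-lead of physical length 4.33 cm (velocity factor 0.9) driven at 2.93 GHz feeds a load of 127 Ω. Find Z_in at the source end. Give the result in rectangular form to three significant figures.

Z_in ≈ 124 + j11.1 Ω

λ = v/f = 0.9·c / 2.93 GHz = 0.0922 m
βl = 2π·l/λ = 2π × 0.47 = 169°
tan(βl) = tan(169°) = -0.192
Z_in = Z_0·(Z_L + jZ_0·tanβl)/(Z_0 + jZ_L·tanβl)
     = 100·(127 − j19.2)/(100 − j24.3)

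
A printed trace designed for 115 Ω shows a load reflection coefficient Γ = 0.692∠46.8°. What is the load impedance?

Z_L ≈ 113 + j218 Ω

Z_L = Z_0·(1 + Γ)/(1 − Γ) = 115·(1.47 + j0.504)/(0.526 − j0.504)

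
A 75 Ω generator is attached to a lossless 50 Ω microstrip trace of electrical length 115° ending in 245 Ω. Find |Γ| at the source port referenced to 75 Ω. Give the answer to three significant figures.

tan(βl) = -2.14
Z_in = Z_0·(Z_L + jZ_0·tanβl)/(Z_0 + jZ_L·tanβl) = 12.3 + j22.1 Ω
Γ_s = (Z_in − Z_s)/(Z_in + Z_s) = (-62.7 + j22.1)/(87.3 + j22.1), |Γ_s| = 0.738

|Γ| ≈ 0.738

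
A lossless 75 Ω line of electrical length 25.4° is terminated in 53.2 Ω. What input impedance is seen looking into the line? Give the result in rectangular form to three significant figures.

tan(βl) = tan(25.4°) = 0.475
Z_in = Z_0·(Z_L + jZ_0·tanβl)/(Z_0 + jZ_L·tanβl)
     = 75·(53.2 + j35.6)/(75 + j25.3)

Z_in ≈ 58.6 + j15.9 Ω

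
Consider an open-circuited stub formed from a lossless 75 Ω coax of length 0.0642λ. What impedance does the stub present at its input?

Z_in ≈ −j176 Ω

βl = 2π × 0.0642 = 23.1°
tan(βl) = 0.427
For an open-circuited stub, Z_in = −jZ_0·cot(βl) = −jZ_0/tan(βl)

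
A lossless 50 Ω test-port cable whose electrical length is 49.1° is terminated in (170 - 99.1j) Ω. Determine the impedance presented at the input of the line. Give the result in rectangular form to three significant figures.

tan(βl) = tan(49.1°) = 1.15
Z_in = Z_0·(Z_L + jZ_0·tanβl)/(Z_0 + jZ_L·tanβl)
     = 50·(170 − j41.4)/(164 + j196)

Z_in ≈ 15.1 − j30.6 Ω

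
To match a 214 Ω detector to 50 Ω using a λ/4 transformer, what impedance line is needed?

Z_qwt ≈ 103 Ω

Z_qwt = √(Z_0·R_L) = √(50 × 214) = √10700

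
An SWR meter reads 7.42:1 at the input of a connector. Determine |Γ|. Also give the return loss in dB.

|Γ| ≈ 0.762; return loss ≈ 2.36 dB

|Γ| = (S − 1)/(S + 1) = (7.42 − 1)/(7.42 + 1) = 6.42/8.42
RL = −20·log₁₀|Γ| = −20·log₁₀(0.762)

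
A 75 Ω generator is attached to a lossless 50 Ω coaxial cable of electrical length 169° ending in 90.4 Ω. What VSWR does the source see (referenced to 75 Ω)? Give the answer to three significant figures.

VSWR ≈ 1.31

tan(βl) = -0.194
Z_in = Z_0·(Z_L + jZ_0·tanβl)/(Z_0 + jZ_L·tanβl) = 83.5 + j19.6 Ω
Γ_s = (Z_in − Z_s)/(Z_in + Z_s) = (8.5 + j19.6)/(159 + j19.6), |Γ_s| = 0.134
VSWR = (1 + |Γ_s|)/(1 − |Γ_s|)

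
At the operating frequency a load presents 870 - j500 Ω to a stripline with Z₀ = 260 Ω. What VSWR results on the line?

VSWR ≈ 4.53

Γ = (Z_L − Z_0)/(Z_L + Z_0) = (610 − j500)/(1130 − j500)
|Γ| = 789/1240 = 0.638
VSWR = (1 + |Γ|)/(1 − |Γ|) = 1.64/0.362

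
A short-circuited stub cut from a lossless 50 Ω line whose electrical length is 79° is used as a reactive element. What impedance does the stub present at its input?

tan(βl) = 5.14
For a short-circuited stub, Z_in = jZ_0·tan(βl)

Z_in ≈ +j257 Ω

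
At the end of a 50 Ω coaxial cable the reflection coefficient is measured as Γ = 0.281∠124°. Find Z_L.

Z_L = Z_0·(1 + Γ)/(1 − Γ) = 50·(0.843 + j0.233)/(1.16 − j0.233)

Z_L ≈ 33.1 + j16.7 Ω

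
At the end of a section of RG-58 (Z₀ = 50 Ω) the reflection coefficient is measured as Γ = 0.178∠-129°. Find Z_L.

Z_L ≈ 38.6 − j11 Ω

Z_L = Z_0·(1 + Γ)/(1 − Γ) = 50·(0.888 − j0.138)/(1.11 + j0.138)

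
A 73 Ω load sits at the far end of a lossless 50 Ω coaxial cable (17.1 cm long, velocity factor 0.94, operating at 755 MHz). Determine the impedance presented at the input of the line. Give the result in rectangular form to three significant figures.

Z_in ≈ 67.7 + j13.3 Ω

λ = v/f = 0.94·c / 755 MHz = 0.374 m
βl = 2π·l/λ = 2π × 0.458 = 165°
tan(βl) = tan(165°) = -0.271
Z_in = Z_0·(Z_L + jZ_0·tanβl)/(Z_0 + jZ_L·tanβl)
     = 50·(73 − j13.6)/(50 − j19.8)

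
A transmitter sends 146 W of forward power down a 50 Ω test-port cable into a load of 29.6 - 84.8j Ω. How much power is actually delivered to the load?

P_delivered ≈ 63.9 W

|Γ| = |(-20.4 − j84.8)/(79.6 − j84.8)| = 0.75
|Γ|² = 0.562
P_refl = |Γ|²·P_inc = 82.1 W, P_del = (1 − |Γ|²)·P_inc = 63.9 W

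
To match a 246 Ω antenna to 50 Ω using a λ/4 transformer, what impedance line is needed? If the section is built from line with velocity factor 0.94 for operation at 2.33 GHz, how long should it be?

Z_qwt ≈ 111 Ω; length ≈ 3.03 cm

Z_qwt = √(Z_0·R_L) = √(50 × 246) = √12300
λ = 0.94·c/f = 0.121 m, so l = λ/4 = 0.0303 m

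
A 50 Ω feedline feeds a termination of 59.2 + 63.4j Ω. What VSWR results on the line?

VSWR ≈ 3.06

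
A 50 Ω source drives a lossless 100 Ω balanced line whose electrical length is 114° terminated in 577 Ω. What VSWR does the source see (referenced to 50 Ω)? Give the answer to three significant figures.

VSWR ≈ 4.39

tan(βl) = -2.25
Z_in = Z_0·(Z_L + jZ_0·tanβl)/(Z_0 + jZ_L·tanβl) = 20.6 + j42.9 Ω
Γ_s = (Z_in − Z_s)/(Z_in + Z_s) = (-29.4 + j42.9)/(70.6 + j42.9), |Γ_s| = 0.629
VSWR = (1 + |Γ_s|)/(1 − |Γ_s|)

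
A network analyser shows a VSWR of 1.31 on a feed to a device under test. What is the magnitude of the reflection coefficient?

|Γ| = (S − 1)/(S + 1) = (1.31 − 1)/(1.31 + 1) = 0.31/2.31

|Γ| ≈ 0.134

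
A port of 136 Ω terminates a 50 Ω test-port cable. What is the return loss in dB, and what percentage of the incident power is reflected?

Γ = (136 − 50)/(136 + 50) = 0.462
RL = −20·log₁₀(0.462) = 6.7 dB
P_refl/P_inc = |Γ|² = 0.214

RL ≈ 6.7 dB; 21.4% of incident power reflected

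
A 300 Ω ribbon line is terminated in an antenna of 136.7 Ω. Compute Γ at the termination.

Γ = -0.374

Γ = (Z_L − Z_0)/(Z_L + Z_0) = (136.7 − 300)/(136.7 + 300) = -163.3/436.7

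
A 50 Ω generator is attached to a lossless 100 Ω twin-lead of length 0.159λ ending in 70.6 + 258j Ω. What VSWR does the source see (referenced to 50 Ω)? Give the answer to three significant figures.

βl = 2π × 0.159 = 57.2°
tan(βl) = 1.55
Z_in = Z_0·(Z_L + jZ_0·tanβl)/(Z_0 + jZ_L·tanβl) = 23.5 − j129 Ω
Γ_s = (Z_in − Z_s)/(Z_in + Z_s) = (-26.5 − j129)/(73.5 − j129), |Γ_s| = 0.887
VSWR = (1 + |Γ_s|)/(1 − |Γ_s|)

VSWR ≈ 16.7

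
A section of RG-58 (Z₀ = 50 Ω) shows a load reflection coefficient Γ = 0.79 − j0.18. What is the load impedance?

Z_L = Z_0·(1 + Γ)/(1 − Γ) = 50·(1.79 − j0.18)/(0.21 + j0.18)

Z_L ≈ 225 − j235 Ω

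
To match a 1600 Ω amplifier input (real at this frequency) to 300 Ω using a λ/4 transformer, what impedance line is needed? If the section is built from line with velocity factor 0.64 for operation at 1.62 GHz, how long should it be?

Z_qwt ≈ 693 Ω; length ≈ 2.96 cm

Z_qwt = √(Z_0·R_L) = √(300 × 1600) = √480000
λ = 0.64·c/f = 0.119 m, so l = λ/4 = 0.0296 m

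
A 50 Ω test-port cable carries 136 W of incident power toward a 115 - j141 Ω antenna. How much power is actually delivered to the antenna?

|Γ| = |(65 − j141)/(165 − j141)| = 0.715
|Γ|² = 0.512
P_refl = |Γ|²·P_inc = 69.6 W, P_del = (1 − |Γ|²)·P_inc = 66.4 W

P_delivered ≈ 66.4 W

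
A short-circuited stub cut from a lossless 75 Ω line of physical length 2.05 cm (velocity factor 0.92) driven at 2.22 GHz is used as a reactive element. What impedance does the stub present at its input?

Z_in ≈ +j127 Ω

λ = v/f = 0.92·c / 2.22 GHz = 0.124 m
βl = 2π·l/λ = 2π × 0.165 = 59.4°
tan(βl) = 1.69
For a short-circuited stub, Z_in = jZ_0·tan(βl)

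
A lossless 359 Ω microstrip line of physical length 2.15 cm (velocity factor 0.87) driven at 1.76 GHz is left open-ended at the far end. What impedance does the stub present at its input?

λ = v/f = 0.87·c / 1.76 GHz = 0.148 m
βl = 2π·l/λ = 2π × 0.145 = 52.2°
tan(βl) = 1.29
For an open-ended stub, Z_in = −jZ_0·cot(βl) = −jZ_0/tan(βl)

Z_in ≈ −j279 Ω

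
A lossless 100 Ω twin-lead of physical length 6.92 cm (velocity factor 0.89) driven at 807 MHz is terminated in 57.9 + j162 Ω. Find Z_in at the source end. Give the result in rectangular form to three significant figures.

Z_in ≈ 28.4 − j92.9 Ω

λ = v/f = 0.89·c / 807 MHz = 0.331 m
βl = 2π·l/λ = 2π × 0.209 = 75.3°
tan(βl) = tan(75.3°) = 3.81
Z_in = Z_0·(Z_L + jZ_0·tanβl)/(Z_0 + jZ_L·tanβl)
     = 100·(57.9 + j543)/(-517 + j221)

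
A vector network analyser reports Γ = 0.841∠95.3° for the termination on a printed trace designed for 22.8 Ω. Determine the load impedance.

Z_L ≈ 3.58 + j20.5 Ω

Z_L = Z_0·(1 + Γ)/(1 − Γ) = 22.8·(0.922 + j0.837)/(1.08 − j0.837)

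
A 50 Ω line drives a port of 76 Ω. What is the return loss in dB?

RL ≈ 13.7 dB

Γ = (76 − 50)/(76 + 50) = 0.206
RL = −20·log₁₀|Γ| = −20·log₁₀(0.206)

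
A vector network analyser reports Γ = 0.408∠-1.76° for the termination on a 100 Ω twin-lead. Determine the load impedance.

Z_L = Z_0·(1 + Γ)/(1 − Γ) = 100·(1.41 − j0.0125)/(0.592 + j0.0125)

Z_L ≈ 238 − j7.14 Ω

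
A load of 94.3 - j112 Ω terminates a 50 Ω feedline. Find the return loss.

RL ≈ 3.62 dB

Γ = (44.3 − j112)/(144.3 − j112), |Γ| = 0.659
RL = −20·log₁₀|Γ| = −20·log₁₀(0.659)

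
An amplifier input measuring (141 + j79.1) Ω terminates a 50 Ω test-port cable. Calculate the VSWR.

Γ = (Z_L − Z_0)/(Z_L + Z_0) = (91 + j79.1)/(191 + j79.1)
|Γ| = 121/207 = 0.583
VSWR = (1 + |Γ|)/(1 − |Γ|) = 1.58/0.417

VSWR ≈ 3.8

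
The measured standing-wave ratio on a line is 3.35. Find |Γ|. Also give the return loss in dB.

|Γ| ≈ 0.54; return loss ≈ 5.35 dB

|Γ| = (S − 1)/(S + 1) = (3.35 − 1)/(3.35 + 1) = 2.35/4.35
RL = −20·log₁₀|Γ| = −20·log₁₀(0.54)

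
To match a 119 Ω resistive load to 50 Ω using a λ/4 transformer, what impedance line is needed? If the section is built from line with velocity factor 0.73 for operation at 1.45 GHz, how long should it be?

Z_qwt = √(Z_0·R_L) = √(50 × 119) = √5950
λ = 0.73·c/f = 0.151 m, so l = λ/4 = 0.0378 m

Z_qwt ≈ 77.1 Ω; length ≈ 3.78 cm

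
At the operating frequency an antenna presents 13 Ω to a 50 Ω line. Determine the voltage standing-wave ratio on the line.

VSWR ≈ 3.85

Γ = (13 − 50)/(13 + 50) = -0.587
VSWR = (1 + 0.587)/(1 − 0.587)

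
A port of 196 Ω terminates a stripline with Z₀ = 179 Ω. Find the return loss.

RL ≈ 26.9 dB

Γ = (196 − 179)/(196 + 179) = 0.0453
RL = −20·log₁₀|Γ| = −20·log₁₀(0.0453)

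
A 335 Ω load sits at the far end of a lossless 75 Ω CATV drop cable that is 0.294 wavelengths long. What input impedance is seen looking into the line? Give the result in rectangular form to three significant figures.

Z_in ≈ 18.1 + j20.1 Ω

βl = 2π × 0.294 = 106°
tan(βl) = tan(106°) = -3.52
Z_in = Z_0·(Z_L + jZ_0·tanβl)/(Z_0 + jZ_L·tanβl)
     = 75·(335 − j264)/(75 − j1180)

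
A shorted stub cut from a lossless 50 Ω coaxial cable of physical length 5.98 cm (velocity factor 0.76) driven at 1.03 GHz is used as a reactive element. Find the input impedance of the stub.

Z_in ≈ −j393 Ω

λ = v/f = 0.76·c / 1.03 GHz = 0.221 m
βl = 2π·l/λ = 2π × 0.27 = 97.3°
tan(βl) = -7.86
For a shorted stub, Z_in = jZ_0·tan(βl)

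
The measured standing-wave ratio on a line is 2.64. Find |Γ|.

|Γ| ≈ 0.451

|Γ| = (S − 1)/(S + 1) = (2.64 − 1)/(2.64 + 1) = 1.64/3.64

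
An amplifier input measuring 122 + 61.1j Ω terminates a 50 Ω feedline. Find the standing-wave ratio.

VSWR ≈ 3.14

Γ = (Z_L − Z_0)/(Z_L + Z_0) = (72 + j61.1)/(172 + j61.1)
|Γ| = 94.4/183 = 0.517
VSWR = (1 + |Γ|)/(1 − |Γ|) = 1.52/0.483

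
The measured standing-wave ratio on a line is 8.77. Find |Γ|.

|Γ| ≈ 0.795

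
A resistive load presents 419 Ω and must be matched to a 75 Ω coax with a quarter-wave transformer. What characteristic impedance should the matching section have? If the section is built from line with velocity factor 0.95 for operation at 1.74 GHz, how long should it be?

Z_qwt = √(Z_0·R_L) = √(75 × 419) = √31420
λ = 0.95·c/f = 0.164 m, so l = λ/4 = 0.0409 m

Z_qwt ≈ 177 Ω; length ≈ 4.09 cm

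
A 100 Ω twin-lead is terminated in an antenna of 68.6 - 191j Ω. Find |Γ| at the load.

Γ = (Z_L − Z_0)/(Z_L + Z_0) = (-31.4 − j191)/(168.6 − j191)
|Γ| = 194/255

|Γ| ≈ 0.76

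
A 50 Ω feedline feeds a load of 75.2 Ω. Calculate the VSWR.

For a purely resistive load, VSWR = R_L/Z_0 or Z_0/R_L (whichever > 1) = 75.2/50

VSWR ≈ 1.5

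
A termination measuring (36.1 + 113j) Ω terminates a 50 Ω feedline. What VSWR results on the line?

Γ = (Z_L − Z_0)/(Z_L + Z_0) = (-13.9 + j113)/(86.1 + j113)
|Γ| = 114/142 = 0.801
VSWR = (1 + |Γ|)/(1 − |Γ|) = 1.8/0.199

VSWR ≈ 9.07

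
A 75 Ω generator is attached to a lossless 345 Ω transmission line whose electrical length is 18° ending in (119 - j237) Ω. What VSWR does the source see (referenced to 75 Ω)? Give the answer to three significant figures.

tan(βl) = 0.325
Z_in = Z_0·(Z_L + jZ_0·tanβl)/(Z_0 + jZ_L·tanβl) = 87.2 − j110 Ω
Γ_s = (Z_in − Z_s)/(Z_in + Z_s) = (12.2 − j110)/(162 − j110), |Γ_s| = 0.565
VSWR = (1 + |Γ_s|)/(1 − |Γ_s|)

VSWR ≈ 3.6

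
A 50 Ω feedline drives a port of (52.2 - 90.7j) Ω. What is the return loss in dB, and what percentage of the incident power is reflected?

RL ≈ 3.56 dB; 44.1% of incident power reflected

Γ = (2.2 − j90.7)/(102.2 − j90.7), |Γ| = 0.664
RL = −20·log₁₀(0.664) = 3.56 dB
P_refl/P_inc = |Γ|² = 0.441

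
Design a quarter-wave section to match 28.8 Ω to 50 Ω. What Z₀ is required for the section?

Z_qwt ≈ 37.9 Ω

Z_qwt = √(Z_0·R_L) = √(50 × 28.8) = √1440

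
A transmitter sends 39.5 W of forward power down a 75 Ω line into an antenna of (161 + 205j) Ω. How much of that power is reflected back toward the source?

P_reflected ≈ 20 W

|Γ| = |(86 + j205)/(236 + j205)| = 0.711
|Γ|² = 0.506
P_refl = |Γ|²·P_inc = 20 W, P_del = (1 − |Γ|²)·P_inc = 19.5 W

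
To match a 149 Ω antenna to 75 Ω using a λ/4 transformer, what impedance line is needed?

Z_qwt = √(Z_0·R_L) = √(75 × 149) = √11180

Z_qwt ≈ 106 Ω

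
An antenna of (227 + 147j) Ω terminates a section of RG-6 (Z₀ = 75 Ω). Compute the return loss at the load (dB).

Γ = (152 + j147)/(302 + j147), |Γ| = 0.63
RL = −20·log₁₀|Γ| = −20·log₁₀(0.63)

RL ≈ 4.02 dB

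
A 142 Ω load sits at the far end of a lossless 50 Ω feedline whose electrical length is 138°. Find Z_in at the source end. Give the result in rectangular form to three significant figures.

Z_in ≈ 34.1 + j42.2 Ω

tan(βl) = tan(138°) = -0.9
Z_in = Z_0·(Z_L + jZ_0·tanβl)/(Z_0 + jZ_L·tanβl)
     = 50·(142 − j45)/(50 − j128)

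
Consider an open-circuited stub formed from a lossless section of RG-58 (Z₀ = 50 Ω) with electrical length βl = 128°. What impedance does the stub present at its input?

Z_in ≈ +j39.1 Ω

tan(βl) = -1.28
For an open-circuited stub, Z_in = −jZ_0·cot(βl) = −jZ_0/tan(βl)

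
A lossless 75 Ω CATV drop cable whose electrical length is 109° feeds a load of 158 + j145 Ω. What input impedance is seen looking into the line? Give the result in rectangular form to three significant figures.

Z_in ≈ 18.4 + j5.97 Ω

tan(βl) = tan(109°) = -2.9
Z_in = Z_0·(Z_L + jZ_0·tanβl)/(Z_0 + jZ_L·tanβl)
     = 75·(158 − j72.8)/(496 − j459)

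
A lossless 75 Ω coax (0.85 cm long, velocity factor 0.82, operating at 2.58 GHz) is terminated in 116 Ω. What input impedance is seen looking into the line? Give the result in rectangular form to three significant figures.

λ = v/f = 0.82·c / 2.58 GHz = 0.0953 m
βl = 2π·l/λ = 2π × 0.0891 = 32.1°
tan(βl) = tan(32.1°) = 0.627
Z_in = Z_0·(Z_L + jZ_0·tanβl)/(Z_0 + jZ_L·tanβl)
     = 75·(116 + j47)/(75 + j72.7)

Z_in ≈ 83.3 − j33.7 Ω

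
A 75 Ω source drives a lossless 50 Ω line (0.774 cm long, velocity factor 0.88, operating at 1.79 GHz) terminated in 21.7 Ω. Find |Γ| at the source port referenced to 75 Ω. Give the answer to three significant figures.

|Γ| ≈ 0.532

λ = v/f = 0.88·c / 1.79 GHz = 0.147 m
βl = 2π·l/λ = 2π × 0.0525 = 18.9°
tan(βl) = 0.342
Z_in = Z_0·(Z_L + jZ_0·tanβl)/(Z_0 + jZ_L·tanβl) = 23.7 + j13.6 Ω
Γ_s = (Z_in − Z_s)/(Z_in + Z_s) = (-51.3 + j13.6)/(98.7 + j13.6), |Γ_s| = 0.532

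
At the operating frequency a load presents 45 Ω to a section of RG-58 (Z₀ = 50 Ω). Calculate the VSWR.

Γ = (45 − 50)/(45 + 50) = -0.0526
VSWR = (1 + 0.0526)/(1 − 0.0526)

VSWR ≈ 1.11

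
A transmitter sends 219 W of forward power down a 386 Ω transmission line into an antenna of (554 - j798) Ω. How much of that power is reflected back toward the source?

|Γ| = |(168 − j798)/(940 − j798)| = 0.661
|Γ|² = 0.437
P_refl = |Γ|²·P_inc = 95.8 W, P_del = (1 − |Γ|²)·P_inc = 123 W

P_reflected ≈ 95.8 W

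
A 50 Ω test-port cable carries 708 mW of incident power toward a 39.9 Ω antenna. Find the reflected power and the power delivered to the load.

P_reflected ≈ 8.94 mW; P_delivered ≈ 699 mW

Γ = (39.9 − 50)/(39.9 + 50) = -0.112
|Γ|² = 0.0126
P_refl = |Γ|²·P_inc = 8.94 mW, P_del = (1 − |Γ|²)·P_inc = 699 mW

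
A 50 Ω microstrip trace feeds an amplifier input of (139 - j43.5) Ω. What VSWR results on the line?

Γ = (Z_L − Z_0)/(Z_L + Z_0) = (89 − j43.5)/(189 − j43.5)
|Γ| = 99.1/194 = 0.511
VSWR = (1 + |Γ|)/(1 − |Γ|) = 1.51/0.489

VSWR ≈ 3.09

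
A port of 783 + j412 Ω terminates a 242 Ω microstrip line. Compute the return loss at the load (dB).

Γ = (541 + j412)/(1025 + j412), |Γ| = 0.616
RL = −20·log₁₀|Γ| = −20·log₁₀(0.616)

RL ≈ 4.21 dB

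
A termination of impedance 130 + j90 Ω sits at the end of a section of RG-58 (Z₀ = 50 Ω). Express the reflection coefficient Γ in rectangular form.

Γ = (Z_L − Z_0)/(Z_L + Z_0) = (80 + j90)/(180 + j90)

Γ ≈ 0.556 + j0.222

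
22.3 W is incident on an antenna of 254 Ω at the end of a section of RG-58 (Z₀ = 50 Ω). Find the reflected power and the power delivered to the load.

P_reflected ≈ 10 W; P_delivered ≈ 12.3 W

Γ = (254 − 50)/(254 + 50) = 0.671
|Γ|² = 0.45
P_refl = |Γ|²·P_inc = 10 W, P_del = (1 − |Γ|²)·P_inc = 12.3 W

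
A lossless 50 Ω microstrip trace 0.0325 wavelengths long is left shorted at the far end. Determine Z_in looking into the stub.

βl = 2π × 0.0325 = 11.7°
tan(βl) = 0.207
For a shorted stub, Z_in = jZ_0·tan(βl)

Z_in ≈ +j10.4 Ω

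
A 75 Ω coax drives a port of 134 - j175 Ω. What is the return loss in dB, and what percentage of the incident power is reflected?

RL ≈ 3.38 dB; 45.9% of incident power reflected

Γ = (59 − j175)/(209 − j175), |Γ| = 0.677
RL = −20·log₁₀(0.677) = 3.38 dB
P_refl/P_inc = |Γ|² = 0.459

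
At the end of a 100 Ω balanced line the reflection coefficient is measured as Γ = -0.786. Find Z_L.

Z_L = Z_0·(1 + Γ)/(1 − Γ) = 100·(0.214)/(1.79)

Z_L ≈ 12 Ω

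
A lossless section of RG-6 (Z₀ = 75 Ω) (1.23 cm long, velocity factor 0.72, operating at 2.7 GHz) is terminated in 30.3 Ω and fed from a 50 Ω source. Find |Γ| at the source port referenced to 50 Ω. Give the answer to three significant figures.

λ = v/f = 0.72·c / 2.7 GHz = 0.08 m
βl = 2π·l/λ = 2π × 0.154 = 55.4°
tan(βl) = 1.45
Z_in = Z_0·(Z_L + jZ_0·tanβl)/(Z_0 + jZ_L·tanβl) = 69.9 + j67.7 Ω
Γ_s = (Z_in − Z_s)/(Z_in + Z_s) = (19.9 + j67.7)/(120 + j67.7), |Γ_s| = 0.512

|Γ| ≈ 0.512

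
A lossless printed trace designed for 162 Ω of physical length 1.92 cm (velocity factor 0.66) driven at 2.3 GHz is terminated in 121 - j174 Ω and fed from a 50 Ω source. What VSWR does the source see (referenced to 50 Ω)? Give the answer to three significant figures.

λ = v/f = 0.66·c / 2.3 GHz = 0.0861 m
βl = 2π·l/λ = 2π × 0.223 = 80.3°
tan(βl) = 5.84
Z_in = Z_0·(Z_L + jZ_0·tanβl)/(Z_0 + jZ_L·tanβl) = 59.1 + j70.8 Ω
Γ_s = (Z_in − Z_s)/(Z_in + Z_s) = (9.07 + j70.8)/(109 + j70.8), |Γ_s| = 0.549
VSWR = (1 + |Γ_s|)/(1 − |Γ_s|)

VSWR ≈ 3.43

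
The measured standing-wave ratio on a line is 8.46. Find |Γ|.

|Γ| ≈ 0.789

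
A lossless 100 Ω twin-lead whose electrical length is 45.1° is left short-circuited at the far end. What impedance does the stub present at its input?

Z_in ≈ +j100 Ω

tan(βl) = 1
For a short-circuited stub, Z_in = jZ_0·tan(βl)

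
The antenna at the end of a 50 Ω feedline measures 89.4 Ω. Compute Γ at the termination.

Γ = 0.283

Γ = (Z_L − Z_0)/(Z_L + Z_0) = (89.4 − 50)/(89.4 + 50) = 39.4/139.4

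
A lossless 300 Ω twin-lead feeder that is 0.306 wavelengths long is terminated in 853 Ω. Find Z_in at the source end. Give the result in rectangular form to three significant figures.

βl = 2π × 0.306 = 110°
tan(βl) = tan(110°) = -2.72
Z_in = Z_0·(Z_L + jZ_0·tanβl)/(Z_0 + jZ_L·tanβl)
     = 300·(853 − j817)/(300 − j2320)

Z_in ≈ 118 + j94.9 Ω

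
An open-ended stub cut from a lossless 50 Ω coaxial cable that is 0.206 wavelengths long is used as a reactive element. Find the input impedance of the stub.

Z_in ≈ −j14.2 Ω

βl = 2π × 0.206 = 74.2°
tan(βl) = 3.52
For an open-ended stub, Z_in = −jZ_0·cot(βl) = −jZ_0/tan(βl)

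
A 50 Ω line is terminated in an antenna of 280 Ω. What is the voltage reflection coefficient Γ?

Γ = (Z_L − Z_0)/(Z_L + Z_0) = (280 − 50)/(280 + 50) = 230/330

Γ = 0.697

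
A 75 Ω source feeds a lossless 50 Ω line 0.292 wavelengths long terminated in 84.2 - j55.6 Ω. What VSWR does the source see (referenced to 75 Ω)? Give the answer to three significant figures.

βl = 2π × 0.292 = 105°
tan(βl) = -3.7
Z_in = Z_0·(Z_L + jZ_0·tanβl)/(Z_0 + jZ_L·tanβl) = 25.5 + j26.3 Ω
Γ_s = (Z_in − Z_s)/(Z_in + Z_s) = (-49.5 + j26.3)/(100 + j26.3), |Γ_s| = 0.54
VSWR = (1 + |Γ_s|)/(1 − |Γ_s|)

VSWR ≈ 3.34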